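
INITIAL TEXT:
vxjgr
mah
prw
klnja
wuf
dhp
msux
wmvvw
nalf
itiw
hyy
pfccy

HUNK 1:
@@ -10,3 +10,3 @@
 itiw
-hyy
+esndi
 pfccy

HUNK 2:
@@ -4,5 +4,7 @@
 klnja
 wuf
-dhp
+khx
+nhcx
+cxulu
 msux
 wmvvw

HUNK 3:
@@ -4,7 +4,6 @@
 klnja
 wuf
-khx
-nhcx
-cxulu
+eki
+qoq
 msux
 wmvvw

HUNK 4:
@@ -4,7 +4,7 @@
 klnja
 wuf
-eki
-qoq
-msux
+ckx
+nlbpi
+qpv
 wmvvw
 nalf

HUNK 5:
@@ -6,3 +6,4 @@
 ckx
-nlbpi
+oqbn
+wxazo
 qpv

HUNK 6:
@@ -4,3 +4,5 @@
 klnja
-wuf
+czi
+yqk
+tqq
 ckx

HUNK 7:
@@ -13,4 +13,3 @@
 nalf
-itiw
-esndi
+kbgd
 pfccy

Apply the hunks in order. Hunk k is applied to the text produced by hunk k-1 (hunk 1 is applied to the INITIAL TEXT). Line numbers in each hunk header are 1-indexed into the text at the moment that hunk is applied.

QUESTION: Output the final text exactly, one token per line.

Hunk 1: at line 10 remove [hyy] add [esndi] -> 12 lines: vxjgr mah prw klnja wuf dhp msux wmvvw nalf itiw esndi pfccy
Hunk 2: at line 4 remove [dhp] add [khx,nhcx,cxulu] -> 14 lines: vxjgr mah prw klnja wuf khx nhcx cxulu msux wmvvw nalf itiw esndi pfccy
Hunk 3: at line 4 remove [khx,nhcx,cxulu] add [eki,qoq] -> 13 lines: vxjgr mah prw klnja wuf eki qoq msux wmvvw nalf itiw esndi pfccy
Hunk 4: at line 4 remove [eki,qoq,msux] add [ckx,nlbpi,qpv] -> 13 lines: vxjgr mah prw klnja wuf ckx nlbpi qpv wmvvw nalf itiw esndi pfccy
Hunk 5: at line 6 remove [nlbpi] add [oqbn,wxazo] -> 14 lines: vxjgr mah prw klnja wuf ckx oqbn wxazo qpv wmvvw nalf itiw esndi pfccy
Hunk 6: at line 4 remove [wuf] add [czi,yqk,tqq] -> 16 lines: vxjgr mah prw klnja czi yqk tqq ckx oqbn wxazo qpv wmvvw nalf itiw esndi pfccy
Hunk 7: at line 13 remove [itiw,esndi] add [kbgd] -> 15 lines: vxjgr mah prw klnja czi yqk tqq ckx oqbn wxazo qpv wmvvw nalf kbgd pfccy

Answer: vxjgr
mah
prw
klnja
czi
yqk
tqq
ckx
oqbn
wxazo
qpv
wmvvw
nalf
kbgd
pfccy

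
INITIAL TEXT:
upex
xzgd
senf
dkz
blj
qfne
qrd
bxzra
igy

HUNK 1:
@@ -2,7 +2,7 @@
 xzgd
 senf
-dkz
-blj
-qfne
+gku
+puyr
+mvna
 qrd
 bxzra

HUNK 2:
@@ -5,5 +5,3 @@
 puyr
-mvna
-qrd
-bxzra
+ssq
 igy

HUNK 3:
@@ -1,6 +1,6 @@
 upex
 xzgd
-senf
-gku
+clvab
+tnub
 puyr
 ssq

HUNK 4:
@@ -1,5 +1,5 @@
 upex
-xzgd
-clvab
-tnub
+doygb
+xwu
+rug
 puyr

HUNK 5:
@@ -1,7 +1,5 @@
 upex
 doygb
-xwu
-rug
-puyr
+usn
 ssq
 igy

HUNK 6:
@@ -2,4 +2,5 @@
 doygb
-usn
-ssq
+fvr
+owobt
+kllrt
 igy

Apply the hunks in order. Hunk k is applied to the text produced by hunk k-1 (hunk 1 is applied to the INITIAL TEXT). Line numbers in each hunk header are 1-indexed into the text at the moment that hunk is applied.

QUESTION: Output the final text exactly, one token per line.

Hunk 1: at line 2 remove [dkz,blj,qfne] add [gku,puyr,mvna] -> 9 lines: upex xzgd senf gku puyr mvna qrd bxzra igy
Hunk 2: at line 5 remove [mvna,qrd,bxzra] add [ssq] -> 7 lines: upex xzgd senf gku puyr ssq igy
Hunk 3: at line 1 remove [senf,gku] add [clvab,tnub] -> 7 lines: upex xzgd clvab tnub puyr ssq igy
Hunk 4: at line 1 remove [xzgd,clvab,tnub] add [doygb,xwu,rug] -> 7 lines: upex doygb xwu rug puyr ssq igy
Hunk 5: at line 1 remove [xwu,rug,puyr] add [usn] -> 5 lines: upex doygb usn ssq igy
Hunk 6: at line 2 remove [usn,ssq] add [fvr,owobt,kllrt] -> 6 lines: upex doygb fvr owobt kllrt igy

Answer: upex
doygb
fvr
owobt
kllrt
igy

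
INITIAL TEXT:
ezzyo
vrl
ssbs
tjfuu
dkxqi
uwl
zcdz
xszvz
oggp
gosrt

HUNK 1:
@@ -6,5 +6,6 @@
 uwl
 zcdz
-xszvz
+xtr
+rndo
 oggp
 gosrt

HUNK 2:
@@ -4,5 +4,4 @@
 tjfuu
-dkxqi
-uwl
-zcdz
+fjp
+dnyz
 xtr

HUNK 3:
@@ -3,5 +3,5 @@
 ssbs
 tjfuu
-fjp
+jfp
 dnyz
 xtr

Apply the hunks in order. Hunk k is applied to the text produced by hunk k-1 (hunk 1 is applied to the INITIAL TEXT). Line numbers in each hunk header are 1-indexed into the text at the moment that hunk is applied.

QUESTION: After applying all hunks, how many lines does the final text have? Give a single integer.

Hunk 1: at line 6 remove [xszvz] add [xtr,rndo] -> 11 lines: ezzyo vrl ssbs tjfuu dkxqi uwl zcdz xtr rndo oggp gosrt
Hunk 2: at line 4 remove [dkxqi,uwl,zcdz] add [fjp,dnyz] -> 10 lines: ezzyo vrl ssbs tjfuu fjp dnyz xtr rndo oggp gosrt
Hunk 3: at line 3 remove [fjp] add [jfp] -> 10 lines: ezzyo vrl ssbs tjfuu jfp dnyz xtr rndo oggp gosrt
Final line count: 10

Answer: 10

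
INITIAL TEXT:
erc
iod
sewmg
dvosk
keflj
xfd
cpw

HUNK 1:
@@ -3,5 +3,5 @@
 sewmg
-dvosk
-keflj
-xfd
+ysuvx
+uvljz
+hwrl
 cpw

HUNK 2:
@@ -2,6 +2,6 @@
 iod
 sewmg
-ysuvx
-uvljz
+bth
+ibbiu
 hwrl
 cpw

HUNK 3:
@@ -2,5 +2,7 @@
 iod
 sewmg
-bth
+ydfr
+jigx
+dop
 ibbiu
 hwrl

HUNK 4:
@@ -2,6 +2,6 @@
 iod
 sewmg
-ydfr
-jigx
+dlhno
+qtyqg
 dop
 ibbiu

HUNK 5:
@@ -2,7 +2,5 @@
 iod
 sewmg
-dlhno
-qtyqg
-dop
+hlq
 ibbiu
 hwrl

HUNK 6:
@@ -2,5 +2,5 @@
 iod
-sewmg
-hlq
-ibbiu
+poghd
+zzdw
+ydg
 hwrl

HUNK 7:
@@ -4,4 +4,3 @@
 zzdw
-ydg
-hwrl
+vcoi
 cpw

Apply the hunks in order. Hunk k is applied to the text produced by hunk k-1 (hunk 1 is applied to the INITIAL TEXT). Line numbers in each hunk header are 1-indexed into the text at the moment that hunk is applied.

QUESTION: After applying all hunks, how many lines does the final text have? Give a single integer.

Hunk 1: at line 3 remove [dvosk,keflj,xfd] add [ysuvx,uvljz,hwrl] -> 7 lines: erc iod sewmg ysuvx uvljz hwrl cpw
Hunk 2: at line 2 remove [ysuvx,uvljz] add [bth,ibbiu] -> 7 lines: erc iod sewmg bth ibbiu hwrl cpw
Hunk 3: at line 2 remove [bth] add [ydfr,jigx,dop] -> 9 lines: erc iod sewmg ydfr jigx dop ibbiu hwrl cpw
Hunk 4: at line 2 remove [ydfr,jigx] add [dlhno,qtyqg] -> 9 lines: erc iod sewmg dlhno qtyqg dop ibbiu hwrl cpw
Hunk 5: at line 2 remove [dlhno,qtyqg,dop] add [hlq] -> 7 lines: erc iod sewmg hlq ibbiu hwrl cpw
Hunk 6: at line 2 remove [sewmg,hlq,ibbiu] add [poghd,zzdw,ydg] -> 7 lines: erc iod poghd zzdw ydg hwrl cpw
Hunk 7: at line 4 remove [ydg,hwrl] add [vcoi] -> 6 lines: erc iod poghd zzdw vcoi cpw
Final line count: 6

Answer: 6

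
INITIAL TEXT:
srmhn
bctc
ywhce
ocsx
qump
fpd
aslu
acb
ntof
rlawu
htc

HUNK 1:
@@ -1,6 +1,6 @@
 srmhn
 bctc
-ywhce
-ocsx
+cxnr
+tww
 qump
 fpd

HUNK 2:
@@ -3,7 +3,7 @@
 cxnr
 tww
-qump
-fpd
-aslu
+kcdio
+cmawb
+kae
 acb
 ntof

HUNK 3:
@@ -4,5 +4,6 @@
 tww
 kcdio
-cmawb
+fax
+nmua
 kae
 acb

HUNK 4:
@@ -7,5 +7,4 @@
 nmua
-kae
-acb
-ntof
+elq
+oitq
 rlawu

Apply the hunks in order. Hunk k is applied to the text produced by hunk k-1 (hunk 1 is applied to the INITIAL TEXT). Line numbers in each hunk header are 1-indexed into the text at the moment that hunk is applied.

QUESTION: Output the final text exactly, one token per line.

Answer: srmhn
bctc
cxnr
tww
kcdio
fax
nmua
elq
oitq
rlawu
htc

Derivation:
Hunk 1: at line 1 remove [ywhce,ocsx] add [cxnr,tww] -> 11 lines: srmhn bctc cxnr tww qump fpd aslu acb ntof rlawu htc
Hunk 2: at line 3 remove [qump,fpd,aslu] add [kcdio,cmawb,kae] -> 11 lines: srmhn bctc cxnr tww kcdio cmawb kae acb ntof rlawu htc
Hunk 3: at line 4 remove [cmawb] add [fax,nmua] -> 12 lines: srmhn bctc cxnr tww kcdio fax nmua kae acb ntof rlawu htc
Hunk 4: at line 7 remove [kae,acb,ntof] add [elq,oitq] -> 11 lines: srmhn bctc cxnr tww kcdio fax nmua elq oitq rlawu htc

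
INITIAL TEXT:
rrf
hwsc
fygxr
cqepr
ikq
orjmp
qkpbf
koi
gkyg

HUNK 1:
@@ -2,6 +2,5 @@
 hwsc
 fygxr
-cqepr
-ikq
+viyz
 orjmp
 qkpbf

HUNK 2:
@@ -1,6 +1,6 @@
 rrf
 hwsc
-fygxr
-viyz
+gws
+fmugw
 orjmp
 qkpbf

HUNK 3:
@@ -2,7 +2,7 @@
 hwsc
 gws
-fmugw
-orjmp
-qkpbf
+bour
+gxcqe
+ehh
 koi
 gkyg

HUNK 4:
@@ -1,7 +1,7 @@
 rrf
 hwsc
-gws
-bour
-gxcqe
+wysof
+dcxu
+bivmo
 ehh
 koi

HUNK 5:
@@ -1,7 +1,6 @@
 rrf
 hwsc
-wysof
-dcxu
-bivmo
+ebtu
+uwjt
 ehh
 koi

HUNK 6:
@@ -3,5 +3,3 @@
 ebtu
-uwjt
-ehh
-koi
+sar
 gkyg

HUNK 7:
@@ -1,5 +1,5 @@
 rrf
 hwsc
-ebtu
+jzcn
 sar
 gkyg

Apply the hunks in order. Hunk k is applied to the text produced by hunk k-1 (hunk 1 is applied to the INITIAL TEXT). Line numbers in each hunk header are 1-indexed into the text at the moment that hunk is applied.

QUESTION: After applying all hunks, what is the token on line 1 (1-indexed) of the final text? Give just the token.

Answer: rrf

Derivation:
Hunk 1: at line 2 remove [cqepr,ikq] add [viyz] -> 8 lines: rrf hwsc fygxr viyz orjmp qkpbf koi gkyg
Hunk 2: at line 1 remove [fygxr,viyz] add [gws,fmugw] -> 8 lines: rrf hwsc gws fmugw orjmp qkpbf koi gkyg
Hunk 3: at line 2 remove [fmugw,orjmp,qkpbf] add [bour,gxcqe,ehh] -> 8 lines: rrf hwsc gws bour gxcqe ehh koi gkyg
Hunk 4: at line 1 remove [gws,bour,gxcqe] add [wysof,dcxu,bivmo] -> 8 lines: rrf hwsc wysof dcxu bivmo ehh koi gkyg
Hunk 5: at line 1 remove [wysof,dcxu,bivmo] add [ebtu,uwjt] -> 7 lines: rrf hwsc ebtu uwjt ehh koi gkyg
Hunk 6: at line 3 remove [uwjt,ehh,koi] add [sar] -> 5 lines: rrf hwsc ebtu sar gkyg
Hunk 7: at line 1 remove [ebtu] add [jzcn] -> 5 lines: rrf hwsc jzcn sar gkyg
Final line 1: rrf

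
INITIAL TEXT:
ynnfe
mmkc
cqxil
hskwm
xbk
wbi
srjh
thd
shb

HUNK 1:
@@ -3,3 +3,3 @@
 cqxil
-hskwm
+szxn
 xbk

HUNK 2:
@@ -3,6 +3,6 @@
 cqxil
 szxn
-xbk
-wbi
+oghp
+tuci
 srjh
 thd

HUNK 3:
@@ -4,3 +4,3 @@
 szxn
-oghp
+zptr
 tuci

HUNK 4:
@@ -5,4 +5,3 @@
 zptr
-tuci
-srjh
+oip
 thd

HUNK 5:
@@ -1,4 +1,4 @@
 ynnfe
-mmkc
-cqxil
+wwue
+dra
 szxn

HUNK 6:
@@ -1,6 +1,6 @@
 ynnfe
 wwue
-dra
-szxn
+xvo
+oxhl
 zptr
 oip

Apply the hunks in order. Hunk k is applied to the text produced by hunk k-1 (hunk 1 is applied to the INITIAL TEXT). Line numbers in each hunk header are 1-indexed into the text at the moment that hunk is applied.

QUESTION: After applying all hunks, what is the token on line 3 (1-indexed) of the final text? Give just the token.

Answer: xvo

Derivation:
Hunk 1: at line 3 remove [hskwm] add [szxn] -> 9 lines: ynnfe mmkc cqxil szxn xbk wbi srjh thd shb
Hunk 2: at line 3 remove [xbk,wbi] add [oghp,tuci] -> 9 lines: ynnfe mmkc cqxil szxn oghp tuci srjh thd shb
Hunk 3: at line 4 remove [oghp] add [zptr] -> 9 lines: ynnfe mmkc cqxil szxn zptr tuci srjh thd shb
Hunk 4: at line 5 remove [tuci,srjh] add [oip] -> 8 lines: ynnfe mmkc cqxil szxn zptr oip thd shb
Hunk 5: at line 1 remove [mmkc,cqxil] add [wwue,dra] -> 8 lines: ynnfe wwue dra szxn zptr oip thd shb
Hunk 6: at line 1 remove [dra,szxn] add [xvo,oxhl] -> 8 lines: ynnfe wwue xvo oxhl zptr oip thd shb
Final line 3: xvo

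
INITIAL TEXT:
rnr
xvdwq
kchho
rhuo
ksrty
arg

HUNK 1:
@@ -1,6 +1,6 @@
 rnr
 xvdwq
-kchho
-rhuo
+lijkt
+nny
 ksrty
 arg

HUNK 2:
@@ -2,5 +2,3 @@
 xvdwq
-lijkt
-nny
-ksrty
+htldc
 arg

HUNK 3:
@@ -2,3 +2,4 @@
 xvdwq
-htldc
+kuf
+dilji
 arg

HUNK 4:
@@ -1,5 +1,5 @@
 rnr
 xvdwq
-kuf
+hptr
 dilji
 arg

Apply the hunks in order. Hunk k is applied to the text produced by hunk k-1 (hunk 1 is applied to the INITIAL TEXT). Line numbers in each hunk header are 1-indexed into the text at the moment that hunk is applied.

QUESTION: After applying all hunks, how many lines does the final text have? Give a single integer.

Answer: 5

Derivation:
Hunk 1: at line 1 remove [kchho,rhuo] add [lijkt,nny] -> 6 lines: rnr xvdwq lijkt nny ksrty arg
Hunk 2: at line 2 remove [lijkt,nny,ksrty] add [htldc] -> 4 lines: rnr xvdwq htldc arg
Hunk 3: at line 2 remove [htldc] add [kuf,dilji] -> 5 lines: rnr xvdwq kuf dilji arg
Hunk 4: at line 1 remove [kuf] add [hptr] -> 5 lines: rnr xvdwq hptr dilji arg
Final line count: 5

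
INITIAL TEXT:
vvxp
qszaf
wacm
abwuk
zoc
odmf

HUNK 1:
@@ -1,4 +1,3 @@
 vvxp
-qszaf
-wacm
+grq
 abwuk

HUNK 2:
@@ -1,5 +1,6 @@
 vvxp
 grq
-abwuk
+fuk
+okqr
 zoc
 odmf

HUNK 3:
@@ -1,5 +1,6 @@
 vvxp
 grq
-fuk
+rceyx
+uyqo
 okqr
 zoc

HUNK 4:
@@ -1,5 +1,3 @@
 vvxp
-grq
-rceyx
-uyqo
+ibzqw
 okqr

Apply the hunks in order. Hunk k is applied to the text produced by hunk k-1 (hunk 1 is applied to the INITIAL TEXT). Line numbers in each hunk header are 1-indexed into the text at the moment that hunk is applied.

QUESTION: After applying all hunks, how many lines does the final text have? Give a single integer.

Answer: 5

Derivation:
Hunk 1: at line 1 remove [qszaf,wacm] add [grq] -> 5 lines: vvxp grq abwuk zoc odmf
Hunk 2: at line 1 remove [abwuk] add [fuk,okqr] -> 6 lines: vvxp grq fuk okqr zoc odmf
Hunk 3: at line 1 remove [fuk] add [rceyx,uyqo] -> 7 lines: vvxp grq rceyx uyqo okqr zoc odmf
Hunk 4: at line 1 remove [grq,rceyx,uyqo] add [ibzqw] -> 5 lines: vvxp ibzqw okqr zoc odmf
Final line count: 5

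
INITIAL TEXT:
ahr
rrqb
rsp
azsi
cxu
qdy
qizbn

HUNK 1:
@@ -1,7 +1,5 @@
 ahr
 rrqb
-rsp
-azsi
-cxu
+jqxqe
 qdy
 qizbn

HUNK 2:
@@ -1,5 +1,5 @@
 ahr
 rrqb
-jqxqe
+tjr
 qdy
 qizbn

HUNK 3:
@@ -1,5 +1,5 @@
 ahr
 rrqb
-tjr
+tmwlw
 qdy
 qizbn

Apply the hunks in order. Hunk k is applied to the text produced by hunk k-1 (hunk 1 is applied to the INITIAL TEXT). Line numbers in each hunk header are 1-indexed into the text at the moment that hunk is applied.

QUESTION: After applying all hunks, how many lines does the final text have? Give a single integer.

Answer: 5

Derivation:
Hunk 1: at line 1 remove [rsp,azsi,cxu] add [jqxqe] -> 5 lines: ahr rrqb jqxqe qdy qizbn
Hunk 2: at line 1 remove [jqxqe] add [tjr] -> 5 lines: ahr rrqb tjr qdy qizbn
Hunk 3: at line 1 remove [tjr] add [tmwlw] -> 5 lines: ahr rrqb tmwlw qdy qizbn
Final line count: 5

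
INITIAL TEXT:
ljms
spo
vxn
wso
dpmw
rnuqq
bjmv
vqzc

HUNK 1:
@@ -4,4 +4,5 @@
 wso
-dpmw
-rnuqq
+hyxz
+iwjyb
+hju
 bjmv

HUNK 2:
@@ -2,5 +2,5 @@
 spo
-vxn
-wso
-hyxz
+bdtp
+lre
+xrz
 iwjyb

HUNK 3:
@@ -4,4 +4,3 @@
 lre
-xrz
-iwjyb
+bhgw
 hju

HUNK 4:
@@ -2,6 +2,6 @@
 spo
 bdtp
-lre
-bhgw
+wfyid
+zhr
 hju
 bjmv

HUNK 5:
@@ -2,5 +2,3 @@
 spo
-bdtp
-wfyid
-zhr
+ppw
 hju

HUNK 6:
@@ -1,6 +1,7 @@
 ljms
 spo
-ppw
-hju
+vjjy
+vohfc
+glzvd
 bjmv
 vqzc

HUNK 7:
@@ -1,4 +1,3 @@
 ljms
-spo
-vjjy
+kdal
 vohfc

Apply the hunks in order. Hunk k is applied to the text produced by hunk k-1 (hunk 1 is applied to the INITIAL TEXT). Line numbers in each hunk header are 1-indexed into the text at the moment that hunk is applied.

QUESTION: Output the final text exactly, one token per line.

Answer: ljms
kdal
vohfc
glzvd
bjmv
vqzc

Derivation:
Hunk 1: at line 4 remove [dpmw,rnuqq] add [hyxz,iwjyb,hju] -> 9 lines: ljms spo vxn wso hyxz iwjyb hju bjmv vqzc
Hunk 2: at line 2 remove [vxn,wso,hyxz] add [bdtp,lre,xrz] -> 9 lines: ljms spo bdtp lre xrz iwjyb hju bjmv vqzc
Hunk 3: at line 4 remove [xrz,iwjyb] add [bhgw] -> 8 lines: ljms spo bdtp lre bhgw hju bjmv vqzc
Hunk 4: at line 2 remove [lre,bhgw] add [wfyid,zhr] -> 8 lines: ljms spo bdtp wfyid zhr hju bjmv vqzc
Hunk 5: at line 2 remove [bdtp,wfyid,zhr] add [ppw] -> 6 lines: ljms spo ppw hju bjmv vqzc
Hunk 6: at line 1 remove [ppw,hju] add [vjjy,vohfc,glzvd] -> 7 lines: ljms spo vjjy vohfc glzvd bjmv vqzc
Hunk 7: at line 1 remove [spo,vjjy] add [kdal] -> 6 lines: ljms kdal vohfc glzvd bjmv vqzc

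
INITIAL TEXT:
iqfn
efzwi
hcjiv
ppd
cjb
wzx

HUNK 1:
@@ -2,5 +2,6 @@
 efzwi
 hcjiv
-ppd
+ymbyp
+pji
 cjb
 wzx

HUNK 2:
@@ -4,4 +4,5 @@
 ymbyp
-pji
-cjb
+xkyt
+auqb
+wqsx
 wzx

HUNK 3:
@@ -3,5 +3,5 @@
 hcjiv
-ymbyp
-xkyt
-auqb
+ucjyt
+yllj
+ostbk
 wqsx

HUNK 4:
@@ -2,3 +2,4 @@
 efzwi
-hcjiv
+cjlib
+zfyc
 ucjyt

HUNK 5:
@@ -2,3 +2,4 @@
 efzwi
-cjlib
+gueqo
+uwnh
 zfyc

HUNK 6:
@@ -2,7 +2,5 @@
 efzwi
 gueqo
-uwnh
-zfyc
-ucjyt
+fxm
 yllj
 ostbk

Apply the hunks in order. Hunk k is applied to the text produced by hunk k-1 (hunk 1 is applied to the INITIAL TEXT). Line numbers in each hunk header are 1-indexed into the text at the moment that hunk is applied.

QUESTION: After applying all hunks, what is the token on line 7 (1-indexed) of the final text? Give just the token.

Answer: wqsx

Derivation:
Hunk 1: at line 2 remove [ppd] add [ymbyp,pji] -> 7 lines: iqfn efzwi hcjiv ymbyp pji cjb wzx
Hunk 2: at line 4 remove [pji,cjb] add [xkyt,auqb,wqsx] -> 8 lines: iqfn efzwi hcjiv ymbyp xkyt auqb wqsx wzx
Hunk 3: at line 3 remove [ymbyp,xkyt,auqb] add [ucjyt,yllj,ostbk] -> 8 lines: iqfn efzwi hcjiv ucjyt yllj ostbk wqsx wzx
Hunk 4: at line 2 remove [hcjiv] add [cjlib,zfyc] -> 9 lines: iqfn efzwi cjlib zfyc ucjyt yllj ostbk wqsx wzx
Hunk 5: at line 2 remove [cjlib] add [gueqo,uwnh] -> 10 lines: iqfn efzwi gueqo uwnh zfyc ucjyt yllj ostbk wqsx wzx
Hunk 6: at line 2 remove [uwnh,zfyc,ucjyt] add [fxm] -> 8 lines: iqfn efzwi gueqo fxm yllj ostbk wqsx wzx
Final line 7: wqsx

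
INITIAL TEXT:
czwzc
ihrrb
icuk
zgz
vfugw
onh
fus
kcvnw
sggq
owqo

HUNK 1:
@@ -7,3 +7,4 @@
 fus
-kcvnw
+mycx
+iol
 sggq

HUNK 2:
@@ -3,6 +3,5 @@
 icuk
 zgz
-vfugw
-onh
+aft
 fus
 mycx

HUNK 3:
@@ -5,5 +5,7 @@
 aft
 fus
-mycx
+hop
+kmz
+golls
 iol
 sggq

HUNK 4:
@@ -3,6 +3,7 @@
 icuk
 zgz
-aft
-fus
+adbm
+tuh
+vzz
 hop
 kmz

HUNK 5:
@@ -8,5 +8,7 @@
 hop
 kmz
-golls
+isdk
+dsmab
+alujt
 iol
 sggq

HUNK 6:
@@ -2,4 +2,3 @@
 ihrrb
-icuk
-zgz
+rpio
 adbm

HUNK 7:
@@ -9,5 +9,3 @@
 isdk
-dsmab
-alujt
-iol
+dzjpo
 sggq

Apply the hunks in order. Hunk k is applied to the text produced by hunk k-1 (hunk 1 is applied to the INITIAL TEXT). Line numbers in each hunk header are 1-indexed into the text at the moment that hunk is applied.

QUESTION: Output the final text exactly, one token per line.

Hunk 1: at line 7 remove [kcvnw] add [mycx,iol] -> 11 lines: czwzc ihrrb icuk zgz vfugw onh fus mycx iol sggq owqo
Hunk 2: at line 3 remove [vfugw,onh] add [aft] -> 10 lines: czwzc ihrrb icuk zgz aft fus mycx iol sggq owqo
Hunk 3: at line 5 remove [mycx] add [hop,kmz,golls] -> 12 lines: czwzc ihrrb icuk zgz aft fus hop kmz golls iol sggq owqo
Hunk 4: at line 3 remove [aft,fus] add [adbm,tuh,vzz] -> 13 lines: czwzc ihrrb icuk zgz adbm tuh vzz hop kmz golls iol sggq owqo
Hunk 5: at line 8 remove [golls] add [isdk,dsmab,alujt] -> 15 lines: czwzc ihrrb icuk zgz adbm tuh vzz hop kmz isdk dsmab alujt iol sggq owqo
Hunk 6: at line 2 remove [icuk,zgz] add [rpio] -> 14 lines: czwzc ihrrb rpio adbm tuh vzz hop kmz isdk dsmab alujt iol sggq owqo
Hunk 7: at line 9 remove [dsmab,alujt,iol] add [dzjpo] -> 12 lines: czwzc ihrrb rpio adbm tuh vzz hop kmz isdk dzjpo sggq owqo

Answer: czwzc
ihrrb
rpio
adbm
tuh
vzz
hop
kmz
isdk
dzjpo
sggq
owqo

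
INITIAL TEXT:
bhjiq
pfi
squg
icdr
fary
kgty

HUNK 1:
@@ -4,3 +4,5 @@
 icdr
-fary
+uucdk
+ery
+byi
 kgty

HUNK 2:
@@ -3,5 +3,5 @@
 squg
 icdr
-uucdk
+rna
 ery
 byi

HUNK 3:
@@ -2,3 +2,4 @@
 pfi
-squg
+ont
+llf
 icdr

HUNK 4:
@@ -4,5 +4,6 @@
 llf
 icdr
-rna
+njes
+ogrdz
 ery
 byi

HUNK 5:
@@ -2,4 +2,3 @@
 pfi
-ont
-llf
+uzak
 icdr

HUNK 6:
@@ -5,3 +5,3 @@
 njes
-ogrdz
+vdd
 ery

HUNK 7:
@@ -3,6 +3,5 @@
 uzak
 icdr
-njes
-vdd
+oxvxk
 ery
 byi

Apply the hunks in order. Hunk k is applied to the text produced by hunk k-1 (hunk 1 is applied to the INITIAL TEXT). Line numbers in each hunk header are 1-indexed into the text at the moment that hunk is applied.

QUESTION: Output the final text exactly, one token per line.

Answer: bhjiq
pfi
uzak
icdr
oxvxk
ery
byi
kgty

Derivation:
Hunk 1: at line 4 remove [fary] add [uucdk,ery,byi] -> 8 lines: bhjiq pfi squg icdr uucdk ery byi kgty
Hunk 2: at line 3 remove [uucdk] add [rna] -> 8 lines: bhjiq pfi squg icdr rna ery byi kgty
Hunk 3: at line 2 remove [squg] add [ont,llf] -> 9 lines: bhjiq pfi ont llf icdr rna ery byi kgty
Hunk 4: at line 4 remove [rna] add [njes,ogrdz] -> 10 lines: bhjiq pfi ont llf icdr njes ogrdz ery byi kgty
Hunk 5: at line 2 remove [ont,llf] add [uzak] -> 9 lines: bhjiq pfi uzak icdr njes ogrdz ery byi kgty
Hunk 6: at line 5 remove [ogrdz] add [vdd] -> 9 lines: bhjiq pfi uzak icdr njes vdd ery byi kgty
Hunk 7: at line 3 remove [njes,vdd] add [oxvxk] -> 8 lines: bhjiq pfi uzak icdr oxvxk ery byi kgty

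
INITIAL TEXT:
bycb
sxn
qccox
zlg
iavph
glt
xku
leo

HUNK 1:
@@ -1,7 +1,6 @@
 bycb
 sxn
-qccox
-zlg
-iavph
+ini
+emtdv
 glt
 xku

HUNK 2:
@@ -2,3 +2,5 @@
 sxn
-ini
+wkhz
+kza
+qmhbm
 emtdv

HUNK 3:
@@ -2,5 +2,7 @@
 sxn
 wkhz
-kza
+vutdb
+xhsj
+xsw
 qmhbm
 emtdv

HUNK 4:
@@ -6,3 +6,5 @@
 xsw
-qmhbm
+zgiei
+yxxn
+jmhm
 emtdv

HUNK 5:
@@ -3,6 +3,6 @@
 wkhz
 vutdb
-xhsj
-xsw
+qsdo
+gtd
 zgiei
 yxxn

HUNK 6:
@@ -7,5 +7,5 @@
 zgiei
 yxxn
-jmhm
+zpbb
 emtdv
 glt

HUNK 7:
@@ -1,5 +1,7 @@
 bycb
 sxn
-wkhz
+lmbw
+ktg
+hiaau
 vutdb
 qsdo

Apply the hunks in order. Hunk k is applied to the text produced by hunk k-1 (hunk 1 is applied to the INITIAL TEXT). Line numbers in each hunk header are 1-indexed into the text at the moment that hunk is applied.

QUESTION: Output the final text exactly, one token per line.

Hunk 1: at line 1 remove [qccox,zlg,iavph] add [ini,emtdv] -> 7 lines: bycb sxn ini emtdv glt xku leo
Hunk 2: at line 2 remove [ini] add [wkhz,kza,qmhbm] -> 9 lines: bycb sxn wkhz kza qmhbm emtdv glt xku leo
Hunk 3: at line 2 remove [kza] add [vutdb,xhsj,xsw] -> 11 lines: bycb sxn wkhz vutdb xhsj xsw qmhbm emtdv glt xku leo
Hunk 4: at line 6 remove [qmhbm] add [zgiei,yxxn,jmhm] -> 13 lines: bycb sxn wkhz vutdb xhsj xsw zgiei yxxn jmhm emtdv glt xku leo
Hunk 5: at line 3 remove [xhsj,xsw] add [qsdo,gtd] -> 13 lines: bycb sxn wkhz vutdb qsdo gtd zgiei yxxn jmhm emtdv glt xku leo
Hunk 6: at line 7 remove [jmhm] add [zpbb] -> 13 lines: bycb sxn wkhz vutdb qsdo gtd zgiei yxxn zpbb emtdv glt xku leo
Hunk 7: at line 1 remove [wkhz] add [lmbw,ktg,hiaau] -> 15 lines: bycb sxn lmbw ktg hiaau vutdb qsdo gtd zgiei yxxn zpbb emtdv glt xku leo

Answer: bycb
sxn
lmbw
ktg
hiaau
vutdb
qsdo
gtd
zgiei
yxxn
zpbb
emtdv
glt
xku
leo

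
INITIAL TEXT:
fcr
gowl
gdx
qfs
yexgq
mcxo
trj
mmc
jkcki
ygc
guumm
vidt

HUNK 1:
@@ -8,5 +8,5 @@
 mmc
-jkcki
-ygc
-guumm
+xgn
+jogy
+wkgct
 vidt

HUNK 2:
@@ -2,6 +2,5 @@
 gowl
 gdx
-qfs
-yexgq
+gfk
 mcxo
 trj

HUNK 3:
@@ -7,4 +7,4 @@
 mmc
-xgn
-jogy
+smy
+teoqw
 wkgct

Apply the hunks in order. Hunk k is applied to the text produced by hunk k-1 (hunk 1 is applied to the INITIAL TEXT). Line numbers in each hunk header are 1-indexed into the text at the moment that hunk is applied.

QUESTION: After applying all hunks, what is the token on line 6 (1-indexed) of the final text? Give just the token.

Answer: trj

Derivation:
Hunk 1: at line 8 remove [jkcki,ygc,guumm] add [xgn,jogy,wkgct] -> 12 lines: fcr gowl gdx qfs yexgq mcxo trj mmc xgn jogy wkgct vidt
Hunk 2: at line 2 remove [qfs,yexgq] add [gfk] -> 11 lines: fcr gowl gdx gfk mcxo trj mmc xgn jogy wkgct vidt
Hunk 3: at line 7 remove [xgn,jogy] add [smy,teoqw] -> 11 lines: fcr gowl gdx gfk mcxo trj mmc smy teoqw wkgct vidt
Final line 6: trj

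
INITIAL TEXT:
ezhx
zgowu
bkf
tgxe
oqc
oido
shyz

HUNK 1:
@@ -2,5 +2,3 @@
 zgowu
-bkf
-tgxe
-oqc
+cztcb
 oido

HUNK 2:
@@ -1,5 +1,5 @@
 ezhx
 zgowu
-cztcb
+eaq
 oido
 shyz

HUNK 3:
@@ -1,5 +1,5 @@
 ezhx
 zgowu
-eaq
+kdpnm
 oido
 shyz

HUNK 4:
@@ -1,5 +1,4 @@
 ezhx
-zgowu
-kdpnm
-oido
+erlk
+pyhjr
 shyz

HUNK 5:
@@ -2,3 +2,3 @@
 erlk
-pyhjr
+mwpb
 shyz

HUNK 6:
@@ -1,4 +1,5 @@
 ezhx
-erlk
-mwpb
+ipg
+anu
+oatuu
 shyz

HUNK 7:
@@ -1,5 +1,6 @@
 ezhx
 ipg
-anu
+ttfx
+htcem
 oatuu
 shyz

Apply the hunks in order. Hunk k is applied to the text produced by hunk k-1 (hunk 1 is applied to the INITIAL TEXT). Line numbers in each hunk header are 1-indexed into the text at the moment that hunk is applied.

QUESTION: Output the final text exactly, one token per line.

Answer: ezhx
ipg
ttfx
htcem
oatuu
shyz

Derivation:
Hunk 1: at line 2 remove [bkf,tgxe,oqc] add [cztcb] -> 5 lines: ezhx zgowu cztcb oido shyz
Hunk 2: at line 1 remove [cztcb] add [eaq] -> 5 lines: ezhx zgowu eaq oido shyz
Hunk 3: at line 1 remove [eaq] add [kdpnm] -> 5 lines: ezhx zgowu kdpnm oido shyz
Hunk 4: at line 1 remove [zgowu,kdpnm,oido] add [erlk,pyhjr] -> 4 lines: ezhx erlk pyhjr shyz
Hunk 5: at line 2 remove [pyhjr] add [mwpb] -> 4 lines: ezhx erlk mwpb shyz
Hunk 6: at line 1 remove [erlk,mwpb] add [ipg,anu,oatuu] -> 5 lines: ezhx ipg anu oatuu shyz
Hunk 7: at line 1 remove [anu] add [ttfx,htcem] -> 6 lines: ezhx ipg ttfx htcem oatuu shyz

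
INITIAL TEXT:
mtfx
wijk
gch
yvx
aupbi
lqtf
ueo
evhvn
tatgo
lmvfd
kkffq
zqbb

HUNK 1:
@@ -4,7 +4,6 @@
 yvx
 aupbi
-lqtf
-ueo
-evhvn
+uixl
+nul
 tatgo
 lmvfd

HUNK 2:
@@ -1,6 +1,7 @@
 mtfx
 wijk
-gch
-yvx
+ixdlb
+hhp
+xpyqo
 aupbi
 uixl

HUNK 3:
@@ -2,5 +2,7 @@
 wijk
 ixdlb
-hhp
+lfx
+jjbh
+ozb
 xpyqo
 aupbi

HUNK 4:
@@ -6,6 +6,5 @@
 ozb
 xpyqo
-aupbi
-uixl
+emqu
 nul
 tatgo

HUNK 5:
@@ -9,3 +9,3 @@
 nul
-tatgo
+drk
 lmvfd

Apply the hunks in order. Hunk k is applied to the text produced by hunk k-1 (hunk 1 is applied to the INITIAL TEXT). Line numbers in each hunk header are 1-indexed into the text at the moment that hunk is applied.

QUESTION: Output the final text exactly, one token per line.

Answer: mtfx
wijk
ixdlb
lfx
jjbh
ozb
xpyqo
emqu
nul
drk
lmvfd
kkffq
zqbb

Derivation:
Hunk 1: at line 4 remove [lqtf,ueo,evhvn] add [uixl,nul] -> 11 lines: mtfx wijk gch yvx aupbi uixl nul tatgo lmvfd kkffq zqbb
Hunk 2: at line 1 remove [gch,yvx] add [ixdlb,hhp,xpyqo] -> 12 lines: mtfx wijk ixdlb hhp xpyqo aupbi uixl nul tatgo lmvfd kkffq zqbb
Hunk 3: at line 2 remove [hhp] add [lfx,jjbh,ozb] -> 14 lines: mtfx wijk ixdlb lfx jjbh ozb xpyqo aupbi uixl nul tatgo lmvfd kkffq zqbb
Hunk 4: at line 6 remove [aupbi,uixl] add [emqu] -> 13 lines: mtfx wijk ixdlb lfx jjbh ozb xpyqo emqu nul tatgo lmvfd kkffq zqbb
Hunk 5: at line 9 remove [tatgo] add [drk] -> 13 lines: mtfx wijk ixdlb lfx jjbh ozb xpyqo emqu nul drk lmvfd kkffq zqbb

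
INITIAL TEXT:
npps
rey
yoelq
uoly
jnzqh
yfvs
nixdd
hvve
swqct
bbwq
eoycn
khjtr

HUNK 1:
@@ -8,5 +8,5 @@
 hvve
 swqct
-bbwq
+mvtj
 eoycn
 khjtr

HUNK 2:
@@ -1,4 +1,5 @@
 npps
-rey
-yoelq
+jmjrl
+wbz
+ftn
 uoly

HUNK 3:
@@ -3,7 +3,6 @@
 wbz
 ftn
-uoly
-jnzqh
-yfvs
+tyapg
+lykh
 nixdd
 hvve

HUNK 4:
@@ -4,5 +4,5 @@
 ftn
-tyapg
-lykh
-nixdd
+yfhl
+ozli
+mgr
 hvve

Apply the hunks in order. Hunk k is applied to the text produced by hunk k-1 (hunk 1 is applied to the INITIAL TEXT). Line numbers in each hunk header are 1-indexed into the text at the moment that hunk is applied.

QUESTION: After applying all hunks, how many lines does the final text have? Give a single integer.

Answer: 12

Derivation:
Hunk 1: at line 8 remove [bbwq] add [mvtj] -> 12 lines: npps rey yoelq uoly jnzqh yfvs nixdd hvve swqct mvtj eoycn khjtr
Hunk 2: at line 1 remove [rey,yoelq] add [jmjrl,wbz,ftn] -> 13 lines: npps jmjrl wbz ftn uoly jnzqh yfvs nixdd hvve swqct mvtj eoycn khjtr
Hunk 3: at line 3 remove [uoly,jnzqh,yfvs] add [tyapg,lykh] -> 12 lines: npps jmjrl wbz ftn tyapg lykh nixdd hvve swqct mvtj eoycn khjtr
Hunk 4: at line 4 remove [tyapg,lykh,nixdd] add [yfhl,ozli,mgr] -> 12 lines: npps jmjrl wbz ftn yfhl ozli mgr hvve swqct mvtj eoycn khjtr
Final line count: 12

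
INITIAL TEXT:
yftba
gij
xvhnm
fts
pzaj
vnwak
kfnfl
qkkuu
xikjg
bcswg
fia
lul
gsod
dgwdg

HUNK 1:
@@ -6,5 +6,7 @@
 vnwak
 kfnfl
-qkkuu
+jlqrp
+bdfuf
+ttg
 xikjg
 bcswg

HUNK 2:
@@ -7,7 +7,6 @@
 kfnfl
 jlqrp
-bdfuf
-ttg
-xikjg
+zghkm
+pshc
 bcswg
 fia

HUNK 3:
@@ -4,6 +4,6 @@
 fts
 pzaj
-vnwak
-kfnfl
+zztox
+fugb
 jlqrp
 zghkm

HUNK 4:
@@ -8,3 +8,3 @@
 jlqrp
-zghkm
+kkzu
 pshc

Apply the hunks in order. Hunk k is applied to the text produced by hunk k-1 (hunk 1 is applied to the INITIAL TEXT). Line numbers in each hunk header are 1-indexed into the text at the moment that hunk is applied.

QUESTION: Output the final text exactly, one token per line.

Answer: yftba
gij
xvhnm
fts
pzaj
zztox
fugb
jlqrp
kkzu
pshc
bcswg
fia
lul
gsod
dgwdg

Derivation:
Hunk 1: at line 6 remove [qkkuu] add [jlqrp,bdfuf,ttg] -> 16 lines: yftba gij xvhnm fts pzaj vnwak kfnfl jlqrp bdfuf ttg xikjg bcswg fia lul gsod dgwdg
Hunk 2: at line 7 remove [bdfuf,ttg,xikjg] add [zghkm,pshc] -> 15 lines: yftba gij xvhnm fts pzaj vnwak kfnfl jlqrp zghkm pshc bcswg fia lul gsod dgwdg
Hunk 3: at line 4 remove [vnwak,kfnfl] add [zztox,fugb] -> 15 lines: yftba gij xvhnm fts pzaj zztox fugb jlqrp zghkm pshc bcswg fia lul gsod dgwdg
Hunk 4: at line 8 remove [zghkm] add [kkzu] -> 15 lines: yftba gij xvhnm fts pzaj zztox fugb jlqrp kkzu pshc bcswg fia lul gsod dgwdg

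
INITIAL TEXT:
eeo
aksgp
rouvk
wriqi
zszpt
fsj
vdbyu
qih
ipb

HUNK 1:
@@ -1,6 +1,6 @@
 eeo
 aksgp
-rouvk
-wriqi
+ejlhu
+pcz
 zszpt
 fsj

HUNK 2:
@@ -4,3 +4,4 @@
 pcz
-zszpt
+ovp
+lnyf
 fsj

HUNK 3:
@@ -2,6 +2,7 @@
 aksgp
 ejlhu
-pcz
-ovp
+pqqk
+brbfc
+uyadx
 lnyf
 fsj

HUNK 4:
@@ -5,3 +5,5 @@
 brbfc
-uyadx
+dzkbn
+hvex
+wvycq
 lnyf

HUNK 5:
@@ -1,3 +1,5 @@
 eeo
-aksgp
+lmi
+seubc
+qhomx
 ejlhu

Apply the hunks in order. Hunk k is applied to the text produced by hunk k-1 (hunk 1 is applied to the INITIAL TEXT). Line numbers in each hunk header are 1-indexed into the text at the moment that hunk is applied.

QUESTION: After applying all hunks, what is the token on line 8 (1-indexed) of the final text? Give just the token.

Answer: dzkbn

Derivation:
Hunk 1: at line 1 remove [rouvk,wriqi] add [ejlhu,pcz] -> 9 lines: eeo aksgp ejlhu pcz zszpt fsj vdbyu qih ipb
Hunk 2: at line 4 remove [zszpt] add [ovp,lnyf] -> 10 lines: eeo aksgp ejlhu pcz ovp lnyf fsj vdbyu qih ipb
Hunk 3: at line 2 remove [pcz,ovp] add [pqqk,brbfc,uyadx] -> 11 lines: eeo aksgp ejlhu pqqk brbfc uyadx lnyf fsj vdbyu qih ipb
Hunk 4: at line 5 remove [uyadx] add [dzkbn,hvex,wvycq] -> 13 lines: eeo aksgp ejlhu pqqk brbfc dzkbn hvex wvycq lnyf fsj vdbyu qih ipb
Hunk 5: at line 1 remove [aksgp] add [lmi,seubc,qhomx] -> 15 lines: eeo lmi seubc qhomx ejlhu pqqk brbfc dzkbn hvex wvycq lnyf fsj vdbyu qih ipb
Final line 8: dzkbn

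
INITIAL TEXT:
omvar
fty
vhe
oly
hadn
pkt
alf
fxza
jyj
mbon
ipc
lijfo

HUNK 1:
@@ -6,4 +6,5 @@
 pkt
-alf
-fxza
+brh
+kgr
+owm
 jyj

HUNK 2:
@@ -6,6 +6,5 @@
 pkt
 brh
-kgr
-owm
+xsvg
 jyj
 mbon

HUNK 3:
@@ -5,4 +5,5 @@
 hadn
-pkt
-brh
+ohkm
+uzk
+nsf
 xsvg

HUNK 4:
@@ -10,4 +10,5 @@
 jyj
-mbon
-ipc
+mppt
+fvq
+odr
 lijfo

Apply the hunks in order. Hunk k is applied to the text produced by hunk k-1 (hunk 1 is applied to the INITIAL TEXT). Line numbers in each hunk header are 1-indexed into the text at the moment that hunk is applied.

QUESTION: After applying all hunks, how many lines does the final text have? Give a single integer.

Answer: 14

Derivation:
Hunk 1: at line 6 remove [alf,fxza] add [brh,kgr,owm] -> 13 lines: omvar fty vhe oly hadn pkt brh kgr owm jyj mbon ipc lijfo
Hunk 2: at line 6 remove [kgr,owm] add [xsvg] -> 12 lines: omvar fty vhe oly hadn pkt brh xsvg jyj mbon ipc lijfo
Hunk 3: at line 5 remove [pkt,brh] add [ohkm,uzk,nsf] -> 13 lines: omvar fty vhe oly hadn ohkm uzk nsf xsvg jyj mbon ipc lijfo
Hunk 4: at line 10 remove [mbon,ipc] add [mppt,fvq,odr] -> 14 lines: omvar fty vhe oly hadn ohkm uzk nsf xsvg jyj mppt fvq odr lijfo
Final line count: 14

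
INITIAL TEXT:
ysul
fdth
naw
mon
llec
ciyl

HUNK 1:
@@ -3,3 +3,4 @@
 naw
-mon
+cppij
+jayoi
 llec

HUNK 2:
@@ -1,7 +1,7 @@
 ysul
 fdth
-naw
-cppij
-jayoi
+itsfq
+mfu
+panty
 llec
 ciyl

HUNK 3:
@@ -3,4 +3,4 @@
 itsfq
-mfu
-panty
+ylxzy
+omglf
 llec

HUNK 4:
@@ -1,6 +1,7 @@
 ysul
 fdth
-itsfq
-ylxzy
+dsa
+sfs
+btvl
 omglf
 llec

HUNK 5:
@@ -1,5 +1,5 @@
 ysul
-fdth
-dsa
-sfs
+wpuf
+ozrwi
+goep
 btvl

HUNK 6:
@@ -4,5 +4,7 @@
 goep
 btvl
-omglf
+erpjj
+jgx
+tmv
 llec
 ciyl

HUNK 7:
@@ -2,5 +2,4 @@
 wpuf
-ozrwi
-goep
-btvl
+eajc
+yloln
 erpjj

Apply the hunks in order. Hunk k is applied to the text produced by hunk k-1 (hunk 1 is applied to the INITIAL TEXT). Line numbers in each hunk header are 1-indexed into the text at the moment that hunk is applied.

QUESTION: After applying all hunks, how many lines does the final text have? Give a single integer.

Answer: 9

Derivation:
Hunk 1: at line 3 remove [mon] add [cppij,jayoi] -> 7 lines: ysul fdth naw cppij jayoi llec ciyl
Hunk 2: at line 1 remove [naw,cppij,jayoi] add [itsfq,mfu,panty] -> 7 lines: ysul fdth itsfq mfu panty llec ciyl
Hunk 3: at line 3 remove [mfu,panty] add [ylxzy,omglf] -> 7 lines: ysul fdth itsfq ylxzy omglf llec ciyl
Hunk 4: at line 1 remove [itsfq,ylxzy] add [dsa,sfs,btvl] -> 8 lines: ysul fdth dsa sfs btvl omglf llec ciyl
Hunk 5: at line 1 remove [fdth,dsa,sfs] add [wpuf,ozrwi,goep] -> 8 lines: ysul wpuf ozrwi goep btvl omglf llec ciyl
Hunk 6: at line 4 remove [omglf] add [erpjj,jgx,tmv] -> 10 lines: ysul wpuf ozrwi goep btvl erpjj jgx tmv llec ciyl
Hunk 7: at line 2 remove [ozrwi,goep,btvl] add [eajc,yloln] -> 9 lines: ysul wpuf eajc yloln erpjj jgx tmv llec ciyl
Final line count: 9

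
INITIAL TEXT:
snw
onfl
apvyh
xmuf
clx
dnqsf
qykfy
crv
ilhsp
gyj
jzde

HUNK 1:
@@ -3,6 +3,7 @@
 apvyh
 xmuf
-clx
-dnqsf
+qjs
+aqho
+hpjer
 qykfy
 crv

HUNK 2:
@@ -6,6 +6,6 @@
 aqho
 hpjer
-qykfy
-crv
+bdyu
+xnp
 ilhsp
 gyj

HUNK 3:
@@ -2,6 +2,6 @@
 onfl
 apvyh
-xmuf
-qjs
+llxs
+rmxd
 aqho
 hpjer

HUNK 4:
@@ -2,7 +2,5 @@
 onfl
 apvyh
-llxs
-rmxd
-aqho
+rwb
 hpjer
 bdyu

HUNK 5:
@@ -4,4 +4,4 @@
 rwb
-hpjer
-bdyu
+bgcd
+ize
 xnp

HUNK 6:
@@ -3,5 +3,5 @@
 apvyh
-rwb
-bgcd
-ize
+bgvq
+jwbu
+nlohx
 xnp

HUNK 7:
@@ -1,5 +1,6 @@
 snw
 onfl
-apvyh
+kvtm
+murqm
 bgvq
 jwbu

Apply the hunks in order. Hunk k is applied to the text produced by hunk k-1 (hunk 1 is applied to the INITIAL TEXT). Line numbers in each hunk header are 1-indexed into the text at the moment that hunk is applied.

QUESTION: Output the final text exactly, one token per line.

Hunk 1: at line 3 remove [clx,dnqsf] add [qjs,aqho,hpjer] -> 12 lines: snw onfl apvyh xmuf qjs aqho hpjer qykfy crv ilhsp gyj jzde
Hunk 2: at line 6 remove [qykfy,crv] add [bdyu,xnp] -> 12 lines: snw onfl apvyh xmuf qjs aqho hpjer bdyu xnp ilhsp gyj jzde
Hunk 3: at line 2 remove [xmuf,qjs] add [llxs,rmxd] -> 12 lines: snw onfl apvyh llxs rmxd aqho hpjer bdyu xnp ilhsp gyj jzde
Hunk 4: at line 2 remove [llxs,rmxd,aqho] add [rwb] -> 10 lines: snw onfl apvyh rwb hpjer bdyu xnp ilhsp gyj jzde
Hunk 5: at line 4 remove [hpjer,bdyu] add [bgcd,ize] -> 10 lines: snw onfl apvyh rwb bgcd ize xnp ilhsp gyj jzde
Hunk 6: at line 3 remove [rwb,bgcd,ize] add [bgvq,jwbu,nlohx] -> 10 lines: snw onfl apvyh bgvq jwbu nlohx xnp ilhsp gyj jzde
Hunk 7: at line 1 remove [apvyh] add [kvtm,murqm] -> 11 lines: snw onfl kvtm murqm bgvq jwbu nlohx xnp ilhsp gyj jzde

Answer: snw
onfl
kvtm
murqm
bgvq
jwbu
nlohx
xnp
ilhsp
gyj
jzde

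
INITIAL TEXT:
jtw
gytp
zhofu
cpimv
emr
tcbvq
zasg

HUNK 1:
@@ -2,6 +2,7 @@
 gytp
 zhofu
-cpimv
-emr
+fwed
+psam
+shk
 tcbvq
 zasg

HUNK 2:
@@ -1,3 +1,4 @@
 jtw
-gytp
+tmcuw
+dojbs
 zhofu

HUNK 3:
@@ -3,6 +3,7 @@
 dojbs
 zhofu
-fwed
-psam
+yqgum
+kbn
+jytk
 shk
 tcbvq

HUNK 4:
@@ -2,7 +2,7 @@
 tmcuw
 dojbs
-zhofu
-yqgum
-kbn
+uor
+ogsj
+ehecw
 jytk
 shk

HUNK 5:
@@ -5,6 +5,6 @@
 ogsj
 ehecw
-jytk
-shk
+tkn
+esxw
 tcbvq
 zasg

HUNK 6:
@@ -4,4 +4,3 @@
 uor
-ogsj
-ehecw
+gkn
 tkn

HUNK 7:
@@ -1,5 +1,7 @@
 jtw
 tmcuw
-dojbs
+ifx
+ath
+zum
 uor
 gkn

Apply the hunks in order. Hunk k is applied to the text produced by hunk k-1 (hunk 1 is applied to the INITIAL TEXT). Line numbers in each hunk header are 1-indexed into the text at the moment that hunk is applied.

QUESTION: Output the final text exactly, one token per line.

Answer: jtw
tmcuw
ifx
ath
zum
uor
gkn
tkn
esxw
tcbvq
zasg

Derivation:
Hunk 1: at line 2 remove [cpimv,emr] add [fwed,psam,shk] -> 8 lines: jtw gytp zhofu fwed psam shk tcbvq zasg
Hunk 2: at line 1 remove [gytp] add [tmcuw,dojbs] -> 9 lines: jtw tmcuw dojbs zhofu fwed psam shk tcbvq zasg
Hunk 3: at line 3 remove [fwed,psam] add [yqgum,kbn,jytk] -> 10 lines: jtw tmcuw dojbs zhofu yqgum kbn jytk shk tcbvq zasg
Hunk 4: at line 2 remove [zhofu,yqgum,kbn] add [uor,ogsj,ehecw] -> 10 lines: jtw tmcuw dojbs uor ogsj ehecw jytk shk tcbvq zasg
Hunk 5: at line 5 remove [jytk,shk] add [tkn,esxw] -> 10 lines: jtw tmcuw dojbs uor ogsj ehecw tkn esxw tcbvq zasg
Hunk 6: at line 4 remove [ogsj,ehecw] add [gkn] -> 9 lines: jtw tmcuw dojbs uor gkn tkn esxw tcbvq zasg
Hunk 7: at line 1 remove [dojbs] add [ifx,ath,zum] -> 11 lines: jtw tmcuw ifx ath zum uor gkn tkn esxw tcbvq zasg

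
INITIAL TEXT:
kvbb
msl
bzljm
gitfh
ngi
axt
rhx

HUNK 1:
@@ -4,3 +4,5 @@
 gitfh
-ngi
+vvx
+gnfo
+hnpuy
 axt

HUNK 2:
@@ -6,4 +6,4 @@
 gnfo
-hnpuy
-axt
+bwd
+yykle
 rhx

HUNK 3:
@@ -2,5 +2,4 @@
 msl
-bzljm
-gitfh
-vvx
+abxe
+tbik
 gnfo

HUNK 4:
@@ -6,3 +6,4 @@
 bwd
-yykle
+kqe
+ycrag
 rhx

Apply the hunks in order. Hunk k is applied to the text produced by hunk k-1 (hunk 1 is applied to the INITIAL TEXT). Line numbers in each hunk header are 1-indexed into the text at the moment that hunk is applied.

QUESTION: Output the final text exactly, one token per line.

Hunk 1: at line 4 remove [ngi] add [vvx,gnfo,hnpuy] -> 9 lines: kvbb msl bzljm gitfh vvx gnfo hnpuy axt rhx
Hunk 2: at line 6 remove [hnpuy,axt] add [bwd,yykle] -> 9 lines: kvbb msl bzljm gitfh vvx gnfo bwd yykle rhx
Hunk 3: at line 2 remove [bzljm,gitfh,vvx] add [abxe,tbik] -> 8 lines: kvbb msl abxe tbik gnfo bwd yykle rhx
Hunk 4: at line 6 remove [yykle] add [kqe,ycrag] -> 9 lines: kvbb msl abxe tbik gnfo bwd kqe ycrag rhx

Answer: kvbb
msl
abxe
tbik
gnfo
bwd
kqe
ycrag
rhx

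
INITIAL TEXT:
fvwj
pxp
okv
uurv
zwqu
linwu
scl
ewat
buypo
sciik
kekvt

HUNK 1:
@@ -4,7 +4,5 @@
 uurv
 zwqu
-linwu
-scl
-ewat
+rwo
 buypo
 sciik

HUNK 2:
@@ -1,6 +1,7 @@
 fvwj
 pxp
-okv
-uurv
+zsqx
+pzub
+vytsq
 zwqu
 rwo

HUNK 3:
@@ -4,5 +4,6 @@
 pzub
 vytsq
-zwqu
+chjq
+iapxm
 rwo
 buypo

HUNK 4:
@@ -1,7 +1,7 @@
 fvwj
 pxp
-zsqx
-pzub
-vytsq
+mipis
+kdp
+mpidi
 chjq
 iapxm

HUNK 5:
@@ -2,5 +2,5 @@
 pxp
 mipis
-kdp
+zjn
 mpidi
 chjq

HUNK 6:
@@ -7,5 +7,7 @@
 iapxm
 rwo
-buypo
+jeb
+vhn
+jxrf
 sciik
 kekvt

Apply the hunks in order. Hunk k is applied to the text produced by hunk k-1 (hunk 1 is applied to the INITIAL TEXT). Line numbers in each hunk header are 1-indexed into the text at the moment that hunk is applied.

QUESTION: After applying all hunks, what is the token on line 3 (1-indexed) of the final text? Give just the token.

Hunk 1: at line 4 remove [linwu,scl,ewat] add [rwo] -> 9 lines: fvwj pxp okv uurv zwqu rwo buypo sciik kekvt
Hunk 2: at line 1 remove [okv,uurv] add [zsqx,pzub,vytsq] -> 10 lines: fvwj pxp zsqx pzub vytsq zwqu rwo buypo sciik kekvt
Hunk 3: at line 4 remove [zwqu] add [chjq,iapxm] -> 11 lines: fvwj pxp zsqx pzub vytsq chjq iapxm rwo buypo sciik kekvt
Hunk 4: at line 1 remove [zsqx,pzub,vytsq] add [mipis,kdp,mpidi] -> 11 lines: fvwj pxp mipis kdp mpidi chjq iapxm rwo buypo sciik kekvt
Hunk 5: at line 2 remove [kdp] add [zjn] -> 11 lines: fvwj pxp mipis zjn mpidi chjq iapxm rwo buypo sciik kekvt
Hunk 6: at line 7 remove [buypo] add [jeb,vhn,jxrf] -> 13 lines: fvwj pxp mipis zjn mpidi chjq iapxm rwo jeb vhn jxrf sciik kekvt
Final line 3: mipis

Answer: mipis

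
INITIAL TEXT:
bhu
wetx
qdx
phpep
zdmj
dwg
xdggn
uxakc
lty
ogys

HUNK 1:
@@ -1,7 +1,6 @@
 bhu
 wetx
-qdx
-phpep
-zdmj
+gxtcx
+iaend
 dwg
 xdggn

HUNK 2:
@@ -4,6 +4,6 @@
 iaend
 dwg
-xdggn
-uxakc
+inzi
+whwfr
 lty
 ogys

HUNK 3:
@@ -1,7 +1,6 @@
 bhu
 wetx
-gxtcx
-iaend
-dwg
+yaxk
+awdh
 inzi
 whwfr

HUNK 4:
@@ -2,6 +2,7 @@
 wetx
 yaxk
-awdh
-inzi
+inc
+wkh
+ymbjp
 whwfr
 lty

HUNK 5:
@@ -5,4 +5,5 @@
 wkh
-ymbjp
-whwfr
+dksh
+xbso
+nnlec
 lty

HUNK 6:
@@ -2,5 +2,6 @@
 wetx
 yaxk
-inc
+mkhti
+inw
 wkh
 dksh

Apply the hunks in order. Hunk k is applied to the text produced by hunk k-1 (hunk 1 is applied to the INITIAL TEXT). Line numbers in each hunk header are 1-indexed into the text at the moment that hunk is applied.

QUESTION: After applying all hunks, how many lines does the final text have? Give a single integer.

Hunk 1: at line 1 remove [qdx,phpep,zdmj] add [gxtcx,iaend] -> 9 lines: bhu wetx gxtcx iaend dwg xdggn uxakc lty ogys
Hunk 2: at line 4 remove [xdggn,uxakc] add [inzi,whwfr] -> 9 lines: bhu wetx gxtcx iaend dwg inzi whwfr lty ogys
Hunk 3: at line 1 remove [gxtcx,iaend,dwg] add [yaxk,awdh] -> 8 lines: bhu wetx yaxk awdh inzi whwfr lty ogys
Hunk 4: at line 2 remove [awdh,inzi] add [inc,wkh,ymbjp] -> 9 lines: bhu wetx yaxk inc wkh ymbjp whwfr lty ogys
Hunk 5: at line 5 remove [ymbjp,whwfr] add [dksh,xbso,nnlec] -> 10 lines: bhu wetx yaxk inc wkh dksh xbso nnlec lty ogys
Hunk 6: at line 2 remove [inc] add [mkhti,inw] -> 11 lines: bhu wetx yaxk mkhti inw wkh dksh xbso nnlec lty ogys
Final line count: 11

Answer: 11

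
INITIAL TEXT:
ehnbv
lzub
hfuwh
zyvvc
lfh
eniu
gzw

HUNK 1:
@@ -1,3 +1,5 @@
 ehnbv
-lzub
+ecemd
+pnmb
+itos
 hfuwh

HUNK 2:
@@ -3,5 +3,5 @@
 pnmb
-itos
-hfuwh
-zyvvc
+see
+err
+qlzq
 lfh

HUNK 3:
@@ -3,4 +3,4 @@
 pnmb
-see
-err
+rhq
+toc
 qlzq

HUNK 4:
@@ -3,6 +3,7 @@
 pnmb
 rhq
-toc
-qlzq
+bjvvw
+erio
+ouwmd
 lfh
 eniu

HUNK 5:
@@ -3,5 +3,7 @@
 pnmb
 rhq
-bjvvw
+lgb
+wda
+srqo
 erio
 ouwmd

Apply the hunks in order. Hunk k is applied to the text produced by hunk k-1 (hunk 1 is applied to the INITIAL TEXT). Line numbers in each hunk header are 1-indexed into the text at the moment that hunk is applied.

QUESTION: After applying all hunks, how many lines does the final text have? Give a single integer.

Hunk 1: at line 1 remove [lzub] add [ecemd,pnmb,itos] -> 9 lines: ehnbv ecemd pnmb itos hfuwh zyvvc lfh eniu gzw
Hunk 2: at line 3 remove [itos,hfuwh,zyvvc] add [see,err,qlzq] -> 9 lines: ehnbv ecemd pnmb see err qlzq lfh eniu gzw
Hunk 3: at line 3 remove [see,err] add [rhq,toc] -> 9 lines: ehnbv ecemd pnmb rhq toc qlzq lfh eniu gzw
Hunk 4: at line 3 remove [toc,qlzq] add [bjvvw,erio,ouwmd] -> 10 lines: ehnbv ecemd pnmb rhq bjvvw erio ouwmd lfh eniu gzw
Hunk 5: at line 3 remove [bjvvw] add [lgb,wda,srqo] -> 12 lines: ehnbv ecemd pnmb rhq lgb wda srqo erio ouwmd lfh eniu gzw
Final line count: 12

Answer: 12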